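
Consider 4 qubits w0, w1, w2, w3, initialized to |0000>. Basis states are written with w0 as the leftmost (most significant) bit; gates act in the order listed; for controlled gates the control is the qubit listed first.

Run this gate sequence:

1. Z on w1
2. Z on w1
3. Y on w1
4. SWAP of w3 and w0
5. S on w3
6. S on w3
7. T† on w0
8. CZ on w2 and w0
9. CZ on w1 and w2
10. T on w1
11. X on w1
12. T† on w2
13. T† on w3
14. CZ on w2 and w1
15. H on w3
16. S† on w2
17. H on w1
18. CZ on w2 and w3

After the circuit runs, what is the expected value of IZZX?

In the final state, IZZX has expectation 0.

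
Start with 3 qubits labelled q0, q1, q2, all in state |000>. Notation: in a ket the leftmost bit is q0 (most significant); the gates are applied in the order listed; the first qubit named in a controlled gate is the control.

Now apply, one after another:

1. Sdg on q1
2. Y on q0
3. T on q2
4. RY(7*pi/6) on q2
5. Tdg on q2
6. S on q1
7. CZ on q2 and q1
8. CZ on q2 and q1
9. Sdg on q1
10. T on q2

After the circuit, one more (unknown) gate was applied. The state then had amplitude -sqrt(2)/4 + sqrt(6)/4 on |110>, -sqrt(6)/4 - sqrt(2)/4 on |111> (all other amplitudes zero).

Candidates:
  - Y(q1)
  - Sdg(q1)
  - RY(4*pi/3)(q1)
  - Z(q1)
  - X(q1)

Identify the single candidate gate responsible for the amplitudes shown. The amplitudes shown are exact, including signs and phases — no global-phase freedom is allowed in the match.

It was Y(q1) that produced the state shown. Key observation: gates 5-10 undo each other exactly, leaving only the rest of the circuit to track.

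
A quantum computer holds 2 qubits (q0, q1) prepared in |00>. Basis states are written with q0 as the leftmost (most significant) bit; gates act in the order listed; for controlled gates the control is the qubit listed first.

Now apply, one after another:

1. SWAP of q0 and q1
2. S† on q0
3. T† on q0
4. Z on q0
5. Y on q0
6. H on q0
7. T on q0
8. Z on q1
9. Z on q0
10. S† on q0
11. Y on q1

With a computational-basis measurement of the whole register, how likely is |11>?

Outcome |11> occurs with probability 1/2.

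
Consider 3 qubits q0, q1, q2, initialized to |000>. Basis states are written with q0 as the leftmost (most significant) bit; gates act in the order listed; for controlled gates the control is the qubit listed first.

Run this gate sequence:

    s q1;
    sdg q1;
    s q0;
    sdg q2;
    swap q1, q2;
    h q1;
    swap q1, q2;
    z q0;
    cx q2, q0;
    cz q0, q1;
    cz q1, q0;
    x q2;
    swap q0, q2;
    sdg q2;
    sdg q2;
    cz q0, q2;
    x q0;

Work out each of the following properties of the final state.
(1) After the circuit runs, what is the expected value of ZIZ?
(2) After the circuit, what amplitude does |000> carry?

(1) The observable ZIZ averages to 1.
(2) |000> carries amplitude sqrt(2)/2 in the final state.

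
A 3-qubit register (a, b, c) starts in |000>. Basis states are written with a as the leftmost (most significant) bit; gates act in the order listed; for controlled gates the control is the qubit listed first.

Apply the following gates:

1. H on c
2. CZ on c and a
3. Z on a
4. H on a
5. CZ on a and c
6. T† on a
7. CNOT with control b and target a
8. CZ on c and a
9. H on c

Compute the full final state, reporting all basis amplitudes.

The resulting statevector has amplitude sqrt(2)/2 on |000>, -sqrt(2)*exp(3*I*pi/4)/2 on |100>, and 0 on every other basis state.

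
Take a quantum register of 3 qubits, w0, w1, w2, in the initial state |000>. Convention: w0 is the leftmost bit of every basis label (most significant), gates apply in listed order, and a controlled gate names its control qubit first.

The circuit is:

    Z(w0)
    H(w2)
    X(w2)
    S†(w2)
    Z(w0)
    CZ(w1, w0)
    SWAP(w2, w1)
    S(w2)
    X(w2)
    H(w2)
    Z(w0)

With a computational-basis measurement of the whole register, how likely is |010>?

The probability of measuring |010> is 1/4.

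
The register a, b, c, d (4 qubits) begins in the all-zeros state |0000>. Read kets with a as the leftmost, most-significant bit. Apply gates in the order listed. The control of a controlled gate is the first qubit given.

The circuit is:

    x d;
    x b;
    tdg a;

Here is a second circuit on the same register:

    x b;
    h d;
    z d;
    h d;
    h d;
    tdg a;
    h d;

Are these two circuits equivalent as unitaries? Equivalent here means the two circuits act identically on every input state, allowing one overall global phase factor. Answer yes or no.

Yes — the two circuits implement the same unitary up to a global phase.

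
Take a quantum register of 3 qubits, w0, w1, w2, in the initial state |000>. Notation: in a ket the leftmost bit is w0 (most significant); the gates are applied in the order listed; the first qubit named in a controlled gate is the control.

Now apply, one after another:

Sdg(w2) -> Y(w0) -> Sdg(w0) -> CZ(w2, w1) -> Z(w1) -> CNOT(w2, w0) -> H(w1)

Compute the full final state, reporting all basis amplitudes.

After the circuit, the state carries amplitude sqrt(2)/2 on |100>, sqrt(2)/2 on |110>, and 0 on every other basis state.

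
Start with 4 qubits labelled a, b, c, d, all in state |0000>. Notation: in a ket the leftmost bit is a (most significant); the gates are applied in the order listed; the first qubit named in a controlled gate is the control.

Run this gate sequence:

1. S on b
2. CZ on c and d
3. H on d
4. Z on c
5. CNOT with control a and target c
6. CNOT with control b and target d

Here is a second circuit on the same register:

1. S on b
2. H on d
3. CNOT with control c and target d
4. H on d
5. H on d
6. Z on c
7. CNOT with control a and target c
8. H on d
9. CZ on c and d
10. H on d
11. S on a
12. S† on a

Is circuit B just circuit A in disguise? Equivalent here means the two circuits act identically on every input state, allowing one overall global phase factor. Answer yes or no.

No — the two circuits implement different unitaries, even allowing a global phase.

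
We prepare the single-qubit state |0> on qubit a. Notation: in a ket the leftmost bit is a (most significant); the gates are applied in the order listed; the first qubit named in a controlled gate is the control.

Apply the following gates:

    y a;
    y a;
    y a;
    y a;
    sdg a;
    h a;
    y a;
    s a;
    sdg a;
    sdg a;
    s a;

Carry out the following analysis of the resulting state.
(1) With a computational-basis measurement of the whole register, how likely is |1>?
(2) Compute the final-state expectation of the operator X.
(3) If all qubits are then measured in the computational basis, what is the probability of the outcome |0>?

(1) A full measurement returns |1> with probability 1/2.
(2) In the final state, X has expectation -1.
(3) Outcome |0> occurs with probability 1/2.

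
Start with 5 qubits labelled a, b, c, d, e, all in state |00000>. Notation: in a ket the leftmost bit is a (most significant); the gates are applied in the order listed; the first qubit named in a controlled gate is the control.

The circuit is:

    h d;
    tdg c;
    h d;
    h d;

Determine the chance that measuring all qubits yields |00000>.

The probability of measuring |00000> is 1/2. Key observation: the block from step 3 through step 4 cancels to the identity and can be dropped.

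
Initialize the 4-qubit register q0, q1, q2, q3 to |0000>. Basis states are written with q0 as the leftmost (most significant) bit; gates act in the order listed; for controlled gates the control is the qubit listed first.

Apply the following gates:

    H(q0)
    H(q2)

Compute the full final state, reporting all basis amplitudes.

After the circuit, the state carries amplitude 1/2 on |0000>, 1/2 on |0010>, 1/2 on |1000>, 1/2 on |1010>, and 0 on every other basis state.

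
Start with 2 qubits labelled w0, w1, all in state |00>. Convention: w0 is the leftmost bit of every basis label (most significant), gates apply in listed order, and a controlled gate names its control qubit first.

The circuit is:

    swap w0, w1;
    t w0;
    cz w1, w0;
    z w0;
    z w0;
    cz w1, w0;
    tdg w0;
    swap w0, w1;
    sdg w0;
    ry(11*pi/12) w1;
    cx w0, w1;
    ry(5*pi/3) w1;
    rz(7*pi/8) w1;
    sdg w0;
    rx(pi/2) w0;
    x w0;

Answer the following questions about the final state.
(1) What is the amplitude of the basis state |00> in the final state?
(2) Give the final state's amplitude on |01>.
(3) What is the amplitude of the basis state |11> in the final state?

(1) The final state's coefficient on |00> equals -sqrt(2)*I*sqrt(1/2 - sqrt(2)/4)*exp(-7*I*pi/16)/4 + sqrt(6)*I*sqrt(sqrt(2)/4 + 1/2)*exp(-7*I*pi/16)/4. Key observation: the block from step 1 through step 8 cancels to the identity and can be dropped.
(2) The amplitude on |01> is sqrt(6)*I*sqrt(1/2 - sqrt(2)/4)*exp(7*I*pi/16)/4 + sqrt(2)*I*sqrt(sqrt(2)/4 + 1/2)*exp(7*I*pi/16)/4.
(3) The final state's coefficient on |11> equals -sqrt(2)*sqrt(sqrt(2)/4 + 1/2)*exp(7*I*pi/16)/4 - sqrt(6)*sqrt(1/2 - sqrt(2)/4)*exp(7*I*pi/16)/4.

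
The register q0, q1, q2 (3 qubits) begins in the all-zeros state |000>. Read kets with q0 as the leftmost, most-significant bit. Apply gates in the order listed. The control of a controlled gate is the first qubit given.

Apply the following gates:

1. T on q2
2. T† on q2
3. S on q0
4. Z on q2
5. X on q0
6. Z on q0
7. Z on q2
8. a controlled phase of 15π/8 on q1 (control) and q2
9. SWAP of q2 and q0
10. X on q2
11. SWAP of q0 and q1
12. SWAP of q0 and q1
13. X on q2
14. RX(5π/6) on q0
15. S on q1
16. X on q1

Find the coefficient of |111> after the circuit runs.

The amplitude on |111> is I*(sqrt(2) + sqrt(6))/4. Key observation: gates 10-13 undo each other exactly, leaving only the rest of the circuit to track.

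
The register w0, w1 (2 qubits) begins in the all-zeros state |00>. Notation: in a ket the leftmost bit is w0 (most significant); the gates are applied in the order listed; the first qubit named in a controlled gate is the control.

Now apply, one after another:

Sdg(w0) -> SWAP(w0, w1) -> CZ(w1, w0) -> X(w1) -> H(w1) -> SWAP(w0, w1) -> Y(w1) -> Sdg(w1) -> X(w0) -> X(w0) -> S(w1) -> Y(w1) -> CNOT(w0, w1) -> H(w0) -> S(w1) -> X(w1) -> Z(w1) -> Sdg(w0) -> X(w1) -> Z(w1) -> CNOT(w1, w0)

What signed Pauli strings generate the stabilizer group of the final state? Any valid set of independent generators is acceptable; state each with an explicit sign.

One valid set of independent stabilizer generators is -YI, +IX (any independent generating set of the same group is equally correct).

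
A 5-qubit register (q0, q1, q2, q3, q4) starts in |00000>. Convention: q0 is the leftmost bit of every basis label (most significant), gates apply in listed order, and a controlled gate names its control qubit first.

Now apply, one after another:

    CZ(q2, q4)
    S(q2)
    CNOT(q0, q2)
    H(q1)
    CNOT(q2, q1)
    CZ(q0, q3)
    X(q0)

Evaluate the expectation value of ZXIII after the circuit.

The expectation value of ZXIII is -1.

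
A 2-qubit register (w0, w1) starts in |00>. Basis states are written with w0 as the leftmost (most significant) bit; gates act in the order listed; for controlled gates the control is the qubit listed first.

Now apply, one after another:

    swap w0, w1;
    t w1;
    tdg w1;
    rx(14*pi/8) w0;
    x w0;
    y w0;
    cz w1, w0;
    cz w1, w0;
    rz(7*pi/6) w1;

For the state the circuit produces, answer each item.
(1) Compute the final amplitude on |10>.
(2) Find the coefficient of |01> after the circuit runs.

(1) The amplitude on |10> is -sqrt(2 - sqrt(2))*exp(5*I*pi/12)/2. Key observation: the block from step 7 through step 8 cancels to the identity and can be dropped.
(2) |01> carries amplitude 0 in the final state.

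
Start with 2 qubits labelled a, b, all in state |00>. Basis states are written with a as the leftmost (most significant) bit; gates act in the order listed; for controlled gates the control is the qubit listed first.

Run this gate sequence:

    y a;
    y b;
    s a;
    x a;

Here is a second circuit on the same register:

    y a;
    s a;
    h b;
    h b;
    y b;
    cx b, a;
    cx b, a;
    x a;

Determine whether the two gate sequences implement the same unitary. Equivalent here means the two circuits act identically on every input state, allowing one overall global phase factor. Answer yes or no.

Yes — the two circuits implement the same unitary up to a global phase.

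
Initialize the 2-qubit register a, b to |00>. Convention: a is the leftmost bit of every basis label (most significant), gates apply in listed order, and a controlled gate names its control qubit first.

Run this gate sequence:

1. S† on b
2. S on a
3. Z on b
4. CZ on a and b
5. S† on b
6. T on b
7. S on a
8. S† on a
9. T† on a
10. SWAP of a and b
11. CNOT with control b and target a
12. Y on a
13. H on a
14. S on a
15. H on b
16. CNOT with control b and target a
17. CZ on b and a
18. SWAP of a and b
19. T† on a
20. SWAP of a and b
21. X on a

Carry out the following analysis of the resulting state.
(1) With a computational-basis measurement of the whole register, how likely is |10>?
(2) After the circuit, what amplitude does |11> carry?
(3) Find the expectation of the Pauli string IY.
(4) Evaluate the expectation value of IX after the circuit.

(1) The probability of measuring |10> is 1/4. Key observation: steps 7-8 multiply out to the identity, so the circuit reduces to the remaining gates.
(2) |11> carries amplitude -exp(3*I*pi/4)/2 in the final state.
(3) The observable IY averages to -sqrt(2)/2.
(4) In the final state, IX has expectation -sqrt(2)/2.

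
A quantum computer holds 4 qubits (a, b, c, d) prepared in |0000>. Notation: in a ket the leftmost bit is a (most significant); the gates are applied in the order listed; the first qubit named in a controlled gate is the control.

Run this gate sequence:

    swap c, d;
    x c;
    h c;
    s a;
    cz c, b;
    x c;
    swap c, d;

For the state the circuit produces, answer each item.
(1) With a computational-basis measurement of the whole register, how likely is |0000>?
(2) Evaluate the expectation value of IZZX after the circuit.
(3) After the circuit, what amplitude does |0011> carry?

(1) A full measurement returns |0000> with probability 1/2.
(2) In the final state, IZZX has expectation -1.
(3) |0011> carries amplitude 0 in the final state.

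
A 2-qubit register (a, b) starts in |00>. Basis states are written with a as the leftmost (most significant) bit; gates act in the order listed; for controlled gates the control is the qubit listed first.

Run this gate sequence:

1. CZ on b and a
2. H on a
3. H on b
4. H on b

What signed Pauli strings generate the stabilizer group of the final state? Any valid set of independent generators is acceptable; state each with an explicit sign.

One valid set of independent stabilizer generators is +XI, +IZ (any independent generating set of the same group is equally correct).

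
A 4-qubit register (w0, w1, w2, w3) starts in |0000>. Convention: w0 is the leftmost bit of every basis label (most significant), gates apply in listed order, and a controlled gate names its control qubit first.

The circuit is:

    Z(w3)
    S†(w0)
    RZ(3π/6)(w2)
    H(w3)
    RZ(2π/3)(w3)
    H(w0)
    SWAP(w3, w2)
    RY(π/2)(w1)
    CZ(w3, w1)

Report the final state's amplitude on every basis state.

After the circuit, the state carries amplitude -sqrt(2)*exp(5*I*pi/12)/4 on |0000>, 0 on |0001>, sqrt(2)*exp(I*pi/12)/4 on |0010>, 0 on |0011>, -sqrt(2)*exp(5*I*pi/12)/4 on |0100>, 0 on |0101>, sqrt(2)*exp(I*pi/12)/4 on |0110>, 0 on |0111>, -sqrt(2)*exp(5*I*pi/12)/4 on |1000>, 0 on |1001>, sqrt(2)*exp(I*pi/12)/4 on |1010>, 0 on |1011>, -sqrt(2)*exp(5*I*pi/12)/4 on |1100>, 0 on |1101>, sqrt(2)*exp(I*pi/12)/4 on |1110>, 0 on |1111>.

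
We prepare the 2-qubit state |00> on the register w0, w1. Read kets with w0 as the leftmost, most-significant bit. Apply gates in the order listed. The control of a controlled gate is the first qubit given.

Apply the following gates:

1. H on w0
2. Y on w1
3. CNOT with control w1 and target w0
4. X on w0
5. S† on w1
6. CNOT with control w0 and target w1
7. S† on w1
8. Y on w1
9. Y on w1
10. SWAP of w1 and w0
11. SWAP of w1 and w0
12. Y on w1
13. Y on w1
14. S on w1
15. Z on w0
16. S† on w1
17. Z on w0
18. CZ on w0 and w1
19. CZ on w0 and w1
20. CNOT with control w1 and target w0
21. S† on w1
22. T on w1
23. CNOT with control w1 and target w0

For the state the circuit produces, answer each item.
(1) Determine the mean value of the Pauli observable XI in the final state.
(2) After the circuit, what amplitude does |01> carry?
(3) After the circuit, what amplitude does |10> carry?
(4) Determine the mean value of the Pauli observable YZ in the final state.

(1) The expectation value of XI is 0. Key observation: the block from step 7 through step 14 cancels to the identity and can be dropped.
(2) The amplitude on |01> is -sqrt(2)*exp(I*pi/4)/2.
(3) The final state's coefficient on |10> equals sqrt(2)/2.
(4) The expectation value of YZ is 0.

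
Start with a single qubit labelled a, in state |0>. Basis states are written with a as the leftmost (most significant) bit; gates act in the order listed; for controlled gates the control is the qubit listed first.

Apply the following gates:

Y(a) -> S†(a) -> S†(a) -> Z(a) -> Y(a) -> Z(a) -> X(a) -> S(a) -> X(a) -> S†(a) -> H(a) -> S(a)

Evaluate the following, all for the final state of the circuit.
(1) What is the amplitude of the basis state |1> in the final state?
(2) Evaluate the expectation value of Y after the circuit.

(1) The amplitude on |1> is -sqrt(2)/2.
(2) The observable Y averages to 1.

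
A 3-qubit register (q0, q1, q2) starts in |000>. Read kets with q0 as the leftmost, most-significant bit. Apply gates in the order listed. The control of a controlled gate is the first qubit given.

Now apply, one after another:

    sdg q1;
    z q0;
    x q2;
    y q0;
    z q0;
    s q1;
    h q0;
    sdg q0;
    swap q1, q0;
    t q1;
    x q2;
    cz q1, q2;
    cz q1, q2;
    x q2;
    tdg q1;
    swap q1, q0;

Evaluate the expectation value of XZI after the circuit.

The observable XZI averages to 0. Key observation: the block from step 9 through step 16 cancels to the identity and can be dropped.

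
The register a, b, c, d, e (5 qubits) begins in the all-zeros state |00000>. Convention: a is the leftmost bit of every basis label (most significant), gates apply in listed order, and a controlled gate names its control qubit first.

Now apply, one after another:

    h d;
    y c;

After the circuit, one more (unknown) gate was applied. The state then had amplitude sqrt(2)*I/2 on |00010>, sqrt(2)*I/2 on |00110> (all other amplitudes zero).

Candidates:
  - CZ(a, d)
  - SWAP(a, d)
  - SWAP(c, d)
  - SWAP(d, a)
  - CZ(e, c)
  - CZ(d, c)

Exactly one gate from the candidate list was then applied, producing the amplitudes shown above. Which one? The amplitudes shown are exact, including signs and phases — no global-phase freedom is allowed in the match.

The applied gate was SWAP(c, d).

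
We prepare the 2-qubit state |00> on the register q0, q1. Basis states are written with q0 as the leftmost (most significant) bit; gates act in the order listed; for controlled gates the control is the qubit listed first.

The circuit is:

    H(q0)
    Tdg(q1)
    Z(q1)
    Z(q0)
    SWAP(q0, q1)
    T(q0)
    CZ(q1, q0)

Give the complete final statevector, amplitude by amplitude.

After the circuit, the state carries amplitude sqrt(2)/2 on |00>, -sqrt(2)/2 on |01>, 0 on |10>, 0 on |11>.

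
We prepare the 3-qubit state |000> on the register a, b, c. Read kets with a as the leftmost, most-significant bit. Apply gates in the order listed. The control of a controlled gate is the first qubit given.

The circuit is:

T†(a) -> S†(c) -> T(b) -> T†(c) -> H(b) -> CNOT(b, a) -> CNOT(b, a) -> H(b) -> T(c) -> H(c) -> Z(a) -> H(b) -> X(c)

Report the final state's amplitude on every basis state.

The final amplitudes are 1/2 on |000>, 1/2 on |001>, 1/2 on |010>, 1/2 on |011>, 0 on |100>, 0 on |101>, 0 on |110>, 0 on |111>. Key observation: gates 4-9 undo each other exactly, leaving only the rest of the circuit to track.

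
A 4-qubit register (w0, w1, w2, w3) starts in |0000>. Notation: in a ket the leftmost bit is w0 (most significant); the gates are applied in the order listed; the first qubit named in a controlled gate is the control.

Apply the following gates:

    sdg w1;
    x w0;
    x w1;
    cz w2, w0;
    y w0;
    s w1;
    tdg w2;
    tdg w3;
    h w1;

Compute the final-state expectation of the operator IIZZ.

In the final state, IIZZ has expectation 1.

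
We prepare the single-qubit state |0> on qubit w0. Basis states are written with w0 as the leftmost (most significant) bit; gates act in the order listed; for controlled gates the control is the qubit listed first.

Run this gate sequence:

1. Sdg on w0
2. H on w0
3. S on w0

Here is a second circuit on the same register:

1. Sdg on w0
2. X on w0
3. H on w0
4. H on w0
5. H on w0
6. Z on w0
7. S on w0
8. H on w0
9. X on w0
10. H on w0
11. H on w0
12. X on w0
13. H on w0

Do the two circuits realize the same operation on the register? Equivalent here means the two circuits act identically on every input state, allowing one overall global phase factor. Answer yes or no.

Yes: on every input state the two circuits agree up to one overall phase factor.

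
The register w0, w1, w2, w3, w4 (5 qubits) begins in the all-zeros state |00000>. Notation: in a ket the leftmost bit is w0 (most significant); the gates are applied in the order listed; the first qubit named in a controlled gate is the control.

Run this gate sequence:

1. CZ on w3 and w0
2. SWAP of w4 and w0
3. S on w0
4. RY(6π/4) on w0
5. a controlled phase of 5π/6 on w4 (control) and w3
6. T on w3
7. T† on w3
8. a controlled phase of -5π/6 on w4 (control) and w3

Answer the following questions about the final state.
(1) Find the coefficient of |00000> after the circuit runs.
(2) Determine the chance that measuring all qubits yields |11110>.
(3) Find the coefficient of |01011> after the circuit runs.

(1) |00000> carries amplitude -sqrt(2)/2 in the final state. Key observation: steps 5-8 multiply out to the identity, so the circuit reduces to the remaining gates.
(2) Outcome |11110> occurs with probability 0.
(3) |01011> carries amplitude 0 in the final state.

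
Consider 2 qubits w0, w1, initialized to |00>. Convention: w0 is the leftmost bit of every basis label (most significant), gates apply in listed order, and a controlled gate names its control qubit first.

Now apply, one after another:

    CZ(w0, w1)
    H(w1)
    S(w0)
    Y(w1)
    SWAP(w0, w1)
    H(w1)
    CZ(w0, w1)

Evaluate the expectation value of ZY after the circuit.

The expectation value of ZY is 0.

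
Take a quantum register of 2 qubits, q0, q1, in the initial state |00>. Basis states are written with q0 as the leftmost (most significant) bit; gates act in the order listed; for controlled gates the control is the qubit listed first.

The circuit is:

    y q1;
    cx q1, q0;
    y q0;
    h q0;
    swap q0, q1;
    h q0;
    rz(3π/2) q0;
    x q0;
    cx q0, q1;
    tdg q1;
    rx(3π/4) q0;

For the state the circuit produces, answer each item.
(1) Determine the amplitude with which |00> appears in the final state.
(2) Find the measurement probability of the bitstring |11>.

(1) |00> carries amplitude (-sqrt(2 - sqrt(2)) + sqrt(sqrt(2) + 2))*exp(3*I*pi/4)/4 in the final state.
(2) A full measurement returns |11> with probability sqrt(2)/8 + 1/4.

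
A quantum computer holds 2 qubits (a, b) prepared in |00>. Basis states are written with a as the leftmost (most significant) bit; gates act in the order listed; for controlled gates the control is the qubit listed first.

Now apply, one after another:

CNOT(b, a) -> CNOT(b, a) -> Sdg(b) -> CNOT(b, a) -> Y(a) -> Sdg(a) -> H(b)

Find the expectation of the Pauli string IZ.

In the final state, IZ has expectation 0.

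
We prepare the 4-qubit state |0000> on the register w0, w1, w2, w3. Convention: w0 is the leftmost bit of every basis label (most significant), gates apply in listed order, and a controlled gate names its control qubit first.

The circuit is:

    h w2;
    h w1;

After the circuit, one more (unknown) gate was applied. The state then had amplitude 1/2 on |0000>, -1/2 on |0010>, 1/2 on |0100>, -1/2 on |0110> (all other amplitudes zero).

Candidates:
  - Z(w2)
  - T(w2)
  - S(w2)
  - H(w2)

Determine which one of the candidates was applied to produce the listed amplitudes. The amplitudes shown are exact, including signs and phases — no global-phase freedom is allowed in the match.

The unique candidate consistent with the amplitudes is Z(w2).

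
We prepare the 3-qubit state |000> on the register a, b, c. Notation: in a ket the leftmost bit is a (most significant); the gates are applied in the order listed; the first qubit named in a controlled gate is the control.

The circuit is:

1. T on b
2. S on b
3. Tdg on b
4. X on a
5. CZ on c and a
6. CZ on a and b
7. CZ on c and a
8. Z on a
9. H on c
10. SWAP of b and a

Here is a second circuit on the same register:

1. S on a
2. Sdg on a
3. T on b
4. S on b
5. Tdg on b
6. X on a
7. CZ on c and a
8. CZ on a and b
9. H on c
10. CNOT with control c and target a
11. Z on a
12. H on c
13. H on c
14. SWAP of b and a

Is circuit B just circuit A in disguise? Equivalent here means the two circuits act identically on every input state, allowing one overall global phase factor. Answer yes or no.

No: there is an input state on which the two circuits produce genuinely different outputs (not merely differing by a phase).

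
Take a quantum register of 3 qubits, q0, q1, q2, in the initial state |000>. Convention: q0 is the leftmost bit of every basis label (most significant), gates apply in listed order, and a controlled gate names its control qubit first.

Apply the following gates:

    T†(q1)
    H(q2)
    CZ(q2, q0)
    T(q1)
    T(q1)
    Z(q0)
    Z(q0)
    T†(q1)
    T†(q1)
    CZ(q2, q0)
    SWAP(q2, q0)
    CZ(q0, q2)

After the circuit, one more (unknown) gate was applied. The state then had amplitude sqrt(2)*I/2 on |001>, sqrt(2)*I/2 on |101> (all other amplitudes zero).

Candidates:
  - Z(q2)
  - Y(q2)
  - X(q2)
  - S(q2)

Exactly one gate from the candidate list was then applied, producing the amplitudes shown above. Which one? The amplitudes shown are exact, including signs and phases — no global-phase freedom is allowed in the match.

It was Y(q2) that produced the state shown.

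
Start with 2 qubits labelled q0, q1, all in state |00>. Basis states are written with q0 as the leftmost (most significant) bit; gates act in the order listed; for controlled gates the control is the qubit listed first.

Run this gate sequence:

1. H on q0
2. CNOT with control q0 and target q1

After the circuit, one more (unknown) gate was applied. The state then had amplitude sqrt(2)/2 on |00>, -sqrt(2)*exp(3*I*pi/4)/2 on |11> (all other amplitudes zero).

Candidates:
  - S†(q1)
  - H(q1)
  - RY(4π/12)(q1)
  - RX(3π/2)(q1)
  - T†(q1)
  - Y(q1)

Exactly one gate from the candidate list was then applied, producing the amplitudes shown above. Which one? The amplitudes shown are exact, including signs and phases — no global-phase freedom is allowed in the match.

The unique candidate consistent with the amplitudes is T†(q1).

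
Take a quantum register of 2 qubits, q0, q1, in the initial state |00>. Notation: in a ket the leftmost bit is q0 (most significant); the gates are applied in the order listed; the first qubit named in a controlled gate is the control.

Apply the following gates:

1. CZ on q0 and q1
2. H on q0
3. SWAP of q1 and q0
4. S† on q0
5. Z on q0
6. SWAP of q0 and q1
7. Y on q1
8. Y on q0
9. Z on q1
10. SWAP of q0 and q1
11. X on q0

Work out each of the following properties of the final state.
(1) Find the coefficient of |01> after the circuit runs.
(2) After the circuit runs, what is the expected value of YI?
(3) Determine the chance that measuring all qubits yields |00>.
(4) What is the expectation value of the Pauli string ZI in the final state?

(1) |01> carries amplitude sqrt(2)/2 in the final state.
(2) In the final state, YI has expectation 0.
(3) The probability of measuring |00> is 1/2.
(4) The observable ZI averages to 1.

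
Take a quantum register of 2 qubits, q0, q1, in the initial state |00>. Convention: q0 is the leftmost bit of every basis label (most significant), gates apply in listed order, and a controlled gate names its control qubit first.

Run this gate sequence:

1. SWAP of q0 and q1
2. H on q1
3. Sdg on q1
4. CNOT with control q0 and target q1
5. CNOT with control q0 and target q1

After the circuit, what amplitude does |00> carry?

The amplitude on |00> is sqrt(2)/2. Key observation: steps 4-5 multiply out to the identity, so the circuit reduces to the remaining gates.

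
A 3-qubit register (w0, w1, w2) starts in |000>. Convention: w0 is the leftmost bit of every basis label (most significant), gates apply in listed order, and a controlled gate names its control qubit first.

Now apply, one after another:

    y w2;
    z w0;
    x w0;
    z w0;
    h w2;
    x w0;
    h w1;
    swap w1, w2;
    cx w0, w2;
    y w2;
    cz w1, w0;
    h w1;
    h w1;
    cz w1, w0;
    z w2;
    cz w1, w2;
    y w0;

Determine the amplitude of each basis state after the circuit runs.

The resulting statevector has amplitude 0 on |000>, 0 on |001>, 0 on |010>, 0 on |011>, -I/2 on |100>, -I/2 on |101>, I/2 on |110>, -I/2 on |111>. Key observation: steps 11-14 multiply out to the identity, so the circuit reduces to the remaining gates.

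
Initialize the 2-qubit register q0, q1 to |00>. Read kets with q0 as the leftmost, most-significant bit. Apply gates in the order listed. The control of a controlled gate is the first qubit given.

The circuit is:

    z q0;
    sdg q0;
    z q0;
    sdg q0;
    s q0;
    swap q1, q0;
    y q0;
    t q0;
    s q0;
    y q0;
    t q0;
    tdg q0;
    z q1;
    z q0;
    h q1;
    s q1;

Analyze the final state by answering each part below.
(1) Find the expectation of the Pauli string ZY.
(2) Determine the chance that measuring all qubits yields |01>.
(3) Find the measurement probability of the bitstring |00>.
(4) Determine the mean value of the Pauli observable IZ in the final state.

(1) In the final state, ZY has expectation 1.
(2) The probability of measuring |01> is 1/2.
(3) A full measurement returns |00> with probability 1/2.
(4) In the final state, IZ has expectation 0.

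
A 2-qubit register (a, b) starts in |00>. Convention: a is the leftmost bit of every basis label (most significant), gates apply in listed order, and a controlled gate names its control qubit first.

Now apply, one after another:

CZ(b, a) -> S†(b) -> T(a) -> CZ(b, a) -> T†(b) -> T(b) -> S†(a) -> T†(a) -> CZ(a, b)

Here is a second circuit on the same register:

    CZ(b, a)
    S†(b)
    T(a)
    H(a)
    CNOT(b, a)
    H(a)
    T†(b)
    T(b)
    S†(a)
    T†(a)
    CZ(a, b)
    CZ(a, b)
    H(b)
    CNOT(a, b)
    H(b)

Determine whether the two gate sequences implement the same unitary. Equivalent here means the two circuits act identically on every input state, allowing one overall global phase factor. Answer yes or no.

Yes: on every input state the two circuits agree up to one overall phase factor.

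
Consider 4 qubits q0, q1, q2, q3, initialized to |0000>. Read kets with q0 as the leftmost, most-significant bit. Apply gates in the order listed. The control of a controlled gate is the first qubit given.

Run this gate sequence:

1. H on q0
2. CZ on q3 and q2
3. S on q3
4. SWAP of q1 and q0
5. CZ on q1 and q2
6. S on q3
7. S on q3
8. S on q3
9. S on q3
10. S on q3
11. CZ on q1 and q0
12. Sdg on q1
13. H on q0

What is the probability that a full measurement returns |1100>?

The probability of measuring |1100> is 1/4. Key observation: gates 6-9 undo each other exactly, leaving only the rest of the circuit to track.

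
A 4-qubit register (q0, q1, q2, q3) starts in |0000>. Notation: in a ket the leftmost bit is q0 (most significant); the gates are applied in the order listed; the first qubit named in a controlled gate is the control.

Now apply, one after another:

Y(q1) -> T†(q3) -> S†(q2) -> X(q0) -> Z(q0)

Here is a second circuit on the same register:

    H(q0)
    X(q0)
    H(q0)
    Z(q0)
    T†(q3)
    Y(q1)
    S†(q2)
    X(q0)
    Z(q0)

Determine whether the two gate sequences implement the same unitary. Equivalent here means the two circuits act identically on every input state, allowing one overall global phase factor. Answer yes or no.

Yes, they are equivalent — the unitaries differ by at most a global phase.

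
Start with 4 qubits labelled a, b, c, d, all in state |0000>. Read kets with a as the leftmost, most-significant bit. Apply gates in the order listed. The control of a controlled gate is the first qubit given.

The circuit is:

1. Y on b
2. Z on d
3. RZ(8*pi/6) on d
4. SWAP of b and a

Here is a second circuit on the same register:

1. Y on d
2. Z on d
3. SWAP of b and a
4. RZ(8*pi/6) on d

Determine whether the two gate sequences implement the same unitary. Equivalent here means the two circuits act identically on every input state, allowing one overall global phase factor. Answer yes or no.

No — the two circuits implement different unitaries, even allowing a global phase.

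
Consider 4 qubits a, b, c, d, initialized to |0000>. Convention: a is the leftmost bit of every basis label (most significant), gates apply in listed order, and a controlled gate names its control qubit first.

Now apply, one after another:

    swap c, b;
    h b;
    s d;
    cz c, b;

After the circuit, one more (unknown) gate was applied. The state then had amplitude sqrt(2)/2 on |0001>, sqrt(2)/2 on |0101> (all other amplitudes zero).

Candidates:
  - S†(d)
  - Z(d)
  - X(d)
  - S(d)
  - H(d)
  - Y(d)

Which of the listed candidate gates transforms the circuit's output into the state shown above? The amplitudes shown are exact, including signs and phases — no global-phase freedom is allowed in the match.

The unique candidate consistent with the amplitudes is X(d).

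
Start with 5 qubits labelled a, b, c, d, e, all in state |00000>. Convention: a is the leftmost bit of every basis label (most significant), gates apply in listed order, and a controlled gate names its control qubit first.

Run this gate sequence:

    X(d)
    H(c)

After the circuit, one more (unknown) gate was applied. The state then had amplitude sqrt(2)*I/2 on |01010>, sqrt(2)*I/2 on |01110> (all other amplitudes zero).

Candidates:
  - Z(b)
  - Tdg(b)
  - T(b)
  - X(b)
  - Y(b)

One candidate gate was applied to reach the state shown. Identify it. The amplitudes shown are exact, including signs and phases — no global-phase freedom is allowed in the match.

The unique candidate consistent with the amplitudes is Y(b).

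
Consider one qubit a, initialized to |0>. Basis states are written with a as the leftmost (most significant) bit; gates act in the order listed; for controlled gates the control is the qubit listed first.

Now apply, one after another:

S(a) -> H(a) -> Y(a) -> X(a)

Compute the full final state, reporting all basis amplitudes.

After the circuit, the state carries amplitude sqrt(2)*I/2 on |0>, -sqrt(2)*I/2 on |1>.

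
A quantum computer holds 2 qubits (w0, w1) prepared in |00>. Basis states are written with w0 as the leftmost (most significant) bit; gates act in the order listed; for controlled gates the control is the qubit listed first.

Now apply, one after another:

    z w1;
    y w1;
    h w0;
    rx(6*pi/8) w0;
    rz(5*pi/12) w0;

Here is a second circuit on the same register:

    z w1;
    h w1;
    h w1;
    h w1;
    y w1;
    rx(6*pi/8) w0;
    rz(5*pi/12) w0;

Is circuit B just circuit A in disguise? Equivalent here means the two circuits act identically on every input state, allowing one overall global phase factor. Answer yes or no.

No, they are not equivalent — no single phase factor reconciles the two unitaries.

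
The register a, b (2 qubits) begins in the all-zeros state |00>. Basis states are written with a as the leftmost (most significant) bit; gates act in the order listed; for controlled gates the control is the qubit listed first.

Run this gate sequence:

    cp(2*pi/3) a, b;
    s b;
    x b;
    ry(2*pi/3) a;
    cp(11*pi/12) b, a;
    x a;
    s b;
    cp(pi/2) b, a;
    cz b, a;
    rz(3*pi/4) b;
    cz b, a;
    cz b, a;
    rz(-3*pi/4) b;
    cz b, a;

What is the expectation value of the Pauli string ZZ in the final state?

In the final state, ZZ has expectation -1/2.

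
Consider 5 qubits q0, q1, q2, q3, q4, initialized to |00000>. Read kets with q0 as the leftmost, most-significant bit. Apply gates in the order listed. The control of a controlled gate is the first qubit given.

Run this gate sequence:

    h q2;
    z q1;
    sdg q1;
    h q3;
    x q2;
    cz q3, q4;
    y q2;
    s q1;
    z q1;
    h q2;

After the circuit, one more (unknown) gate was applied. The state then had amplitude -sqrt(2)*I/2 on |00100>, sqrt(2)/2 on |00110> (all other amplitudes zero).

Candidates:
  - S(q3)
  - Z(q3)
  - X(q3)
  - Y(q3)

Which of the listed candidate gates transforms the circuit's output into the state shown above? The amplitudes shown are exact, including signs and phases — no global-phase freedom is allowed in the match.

It was S(q3) that produced the state shown.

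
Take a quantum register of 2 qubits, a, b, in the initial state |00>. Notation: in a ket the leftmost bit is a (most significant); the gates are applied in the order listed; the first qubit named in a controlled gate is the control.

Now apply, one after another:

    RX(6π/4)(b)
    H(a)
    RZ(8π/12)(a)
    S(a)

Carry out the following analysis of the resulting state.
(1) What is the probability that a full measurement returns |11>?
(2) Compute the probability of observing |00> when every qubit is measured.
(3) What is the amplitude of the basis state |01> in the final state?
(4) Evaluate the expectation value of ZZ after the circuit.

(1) A full measurement returns |11> with probability 1/4.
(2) The probability of measuring |00> is 1/4.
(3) |01> carries amplitude -exp(I*pi/6)/2 in the final state.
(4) The expectation value of ZZ is 0.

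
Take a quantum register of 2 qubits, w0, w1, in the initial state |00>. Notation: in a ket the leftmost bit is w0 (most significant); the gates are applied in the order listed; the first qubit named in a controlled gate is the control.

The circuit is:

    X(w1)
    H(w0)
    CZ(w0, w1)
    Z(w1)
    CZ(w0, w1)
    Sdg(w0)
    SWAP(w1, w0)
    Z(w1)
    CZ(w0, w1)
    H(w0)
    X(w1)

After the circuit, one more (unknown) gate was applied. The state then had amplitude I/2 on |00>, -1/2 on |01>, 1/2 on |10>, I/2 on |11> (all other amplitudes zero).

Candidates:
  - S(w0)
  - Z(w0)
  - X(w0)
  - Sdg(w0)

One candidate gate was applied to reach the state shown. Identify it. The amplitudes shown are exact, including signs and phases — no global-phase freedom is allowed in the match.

The unique candidate consistent with the amplitudes is S(w0).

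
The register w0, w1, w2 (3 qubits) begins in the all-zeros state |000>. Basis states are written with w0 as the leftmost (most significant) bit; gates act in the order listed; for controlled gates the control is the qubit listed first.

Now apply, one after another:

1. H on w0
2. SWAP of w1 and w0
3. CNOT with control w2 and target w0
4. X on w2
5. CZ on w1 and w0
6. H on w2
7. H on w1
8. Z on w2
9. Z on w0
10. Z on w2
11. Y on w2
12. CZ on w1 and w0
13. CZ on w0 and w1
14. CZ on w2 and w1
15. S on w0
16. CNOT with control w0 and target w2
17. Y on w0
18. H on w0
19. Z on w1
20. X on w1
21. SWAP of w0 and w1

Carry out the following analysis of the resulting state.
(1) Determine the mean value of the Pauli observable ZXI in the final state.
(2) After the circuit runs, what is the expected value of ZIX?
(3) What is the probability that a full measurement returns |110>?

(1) The observable ZXI averages to 1.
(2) The expectation value of ZIX is -1.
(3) Outcome |110> occurs with probability 1/4.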